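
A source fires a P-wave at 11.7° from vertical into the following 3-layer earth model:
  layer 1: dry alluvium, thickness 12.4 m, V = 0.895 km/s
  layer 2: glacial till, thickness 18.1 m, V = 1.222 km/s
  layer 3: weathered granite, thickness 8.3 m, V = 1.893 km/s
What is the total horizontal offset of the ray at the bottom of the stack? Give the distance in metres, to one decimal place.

11.7 m

Apply Snell's law at each interface; in layer i the horizontal offset is hᵢ·tan θᵢ.
Layer 1: θ = 11.70°; offset = 12.4·tan 11.70° = 2.568 m.
Layer 2: sin θ = 1.222·sin 11.7°/0.895 = 0.2769, θ = 16.07°; offset = 18.1·tan 16.07° = 5.215 m.
Layer 3: sin θ = 1.893·sin 11.7°/0.895 = 0.4289, θ = 25.40°; offset = 8.3·tan 25.40° = 3.941 m.
Total horizontal offset = 11.724 m.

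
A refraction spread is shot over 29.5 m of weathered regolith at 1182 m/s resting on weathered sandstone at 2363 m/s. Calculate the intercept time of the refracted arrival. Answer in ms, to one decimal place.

43.2 ms

tᵢ = 2h·√(V₂²−V₁²)/(V₁V₂).
√(V₂²−V₁²) = √(2363²−1182²) = 2046.1 m/s.
tᵢ = 2·29.5·2046.1/(1182·2363) = 0.04322 s.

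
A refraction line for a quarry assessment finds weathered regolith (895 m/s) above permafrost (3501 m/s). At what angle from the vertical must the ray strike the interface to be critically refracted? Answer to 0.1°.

At critical incidence the refracted ray runs along the interface (θ₂ = 90°), so sin θ_c = V₁/V₂.
θ_c = arcsin(895/3501) = arcsin 0.2556 = 14.81°.

14.8°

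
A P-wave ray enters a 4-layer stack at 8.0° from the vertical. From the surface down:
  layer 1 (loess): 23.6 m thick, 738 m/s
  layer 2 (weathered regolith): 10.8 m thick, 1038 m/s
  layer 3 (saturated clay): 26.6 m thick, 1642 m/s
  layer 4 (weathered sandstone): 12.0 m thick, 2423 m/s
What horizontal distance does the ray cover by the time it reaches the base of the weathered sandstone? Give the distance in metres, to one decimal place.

20.3 m

Apply Snell's law at each interface; in layer i the horizontal offset is hᵢ·tan θᵢ.
Layer 1: θ = 8.00°; offset = 23.6·tan 8.00° = 3.317 m.
Layer 2: sin θ = 1038·sin 8.0°/738 = 0.1957, θ = 11.29°; offset = 10.8·tan 11.29° = 2.156 m.
Layer 3: sin θ = 1642·sin 8.0°/738 = 0.3097, θ = 18.04°; offset = 26.6·tan 18.04° = 8.662 m.
Layer 4: sin θ = 2423·sin 8.0°/738 = 0.4569, θ = 27.19°; offset = 12.0·tan 27.19° = 6.164 m.
Total horizontal offset = 20.299 m.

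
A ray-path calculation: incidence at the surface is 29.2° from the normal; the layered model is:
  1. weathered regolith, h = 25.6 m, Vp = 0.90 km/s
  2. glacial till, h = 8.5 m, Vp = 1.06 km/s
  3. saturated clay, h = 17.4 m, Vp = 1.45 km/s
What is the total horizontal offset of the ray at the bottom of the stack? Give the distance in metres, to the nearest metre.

Apply Snell's law at each interface; in layer i the horizontal offset is hᵢ·tan θᵢ.
Layer 1: θ = 29.20°; offset = 25.6·tan 29.20° = 14.307 m.
Layer 2: sin θ = 1.06·sin 29.2°/0.90 = 0.5746, θ = 35.07°; offset = 8.5·tan 35.07° = 5.967 m.
Layer 3: sin θ = 1.45·sin 29.2°/0.90 = 0.7860, θ = 51.81°; offset = 17.4·tan 51.81° = 22.122 m.
Σ offsets = 42.397 m.

42 m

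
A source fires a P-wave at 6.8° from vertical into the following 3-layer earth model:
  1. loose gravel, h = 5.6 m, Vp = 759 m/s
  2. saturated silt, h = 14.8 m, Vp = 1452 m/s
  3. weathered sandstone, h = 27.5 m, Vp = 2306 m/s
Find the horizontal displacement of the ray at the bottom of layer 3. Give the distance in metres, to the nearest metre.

15 m

p = sin θ₁/V₁ = sin 6.8°/759 = 1.5600e-04 s/m is conserved through the stack.
Layer 1: θ = 6.80°; offset = 5.6·tan 6.80° = 0.668 m.
Layer 2: sin θ = p·1452 = 0.2265 → θ = 13.09°; offset = 14.8·tan 13.09° = 3.442 m.
Layer 3: sin θ = p·2306 = 0.3597 → θ = 21.08°; offset = 27.5·tan 21.08° = 10.603 m.
Summing the layer offsets gives 14.712 m.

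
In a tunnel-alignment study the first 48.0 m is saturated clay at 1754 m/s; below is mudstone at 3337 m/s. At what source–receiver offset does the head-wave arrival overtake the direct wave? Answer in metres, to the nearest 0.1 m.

θ_c = arcsin(1754/3337) = 31.71°, so cos θ_c = 0.8507 and tᵢ = 2h cos θ_c/V₁ = 0.0466 s.
At crossover x/V₁ = x/V₂ + tᵢ ⇒ x = tᵢ/(1/V₁ − 1/V₂) = 0.04656/(5.7013e-04 − 2.9967e-04) = 172.16 m.

172.2 m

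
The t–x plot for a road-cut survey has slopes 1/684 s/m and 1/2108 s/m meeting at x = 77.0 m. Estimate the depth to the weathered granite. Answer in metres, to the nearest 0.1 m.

x_cross = 2h·√((V₂+V₁)/(V₂−V₁)) → h = x_cross / (2·√((V₂+V₁)/(V₂−V₁))).
√((V₂+V₁)/(V₂−V₁)) = √((2108+684)/(2108−684)) = 1.4002.
h = 77.0 / (2·1.4002) = 27.50 m.

27.5 m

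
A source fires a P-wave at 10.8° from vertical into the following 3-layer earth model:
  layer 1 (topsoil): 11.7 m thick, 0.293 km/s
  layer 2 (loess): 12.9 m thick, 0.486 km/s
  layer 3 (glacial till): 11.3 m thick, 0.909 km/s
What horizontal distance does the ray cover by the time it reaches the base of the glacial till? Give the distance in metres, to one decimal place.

14.5 m

Ray parameter p = sin 10.8° / 0.293 km/s = 6.3953e-01 s/km.
Layer 1: θ = 10.80°; offset = 11.7·tan 10.80° = 2.232 m.
Layer 2: sin θ = p·0.486 = 0.3108 → θ = 18.11°; offset = 12.9·tan 18.11° = 4.218 m.
Layer 3: sin θ = p·0.909 = 0.5813 → θ = 35.54°; offset = 11.3·tan 35.54° = 8.073 m.
Σ offsets = 14.524 m.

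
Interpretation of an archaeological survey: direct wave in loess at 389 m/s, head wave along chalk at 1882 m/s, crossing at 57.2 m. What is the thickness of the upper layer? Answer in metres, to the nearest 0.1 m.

23.2 m

x_cross = 2h·√((V₂+V₁)/(V₂−V₁)) → h = x_cross / (2·√((V₂+V₁)/(V₂−V₁))).
√((V₂+V₁)/(V₂−V₁)) = √((1882+389)/(1882−389)) = 1.2333.
h = 57.2 / (2·1.2333) = 23.19 m.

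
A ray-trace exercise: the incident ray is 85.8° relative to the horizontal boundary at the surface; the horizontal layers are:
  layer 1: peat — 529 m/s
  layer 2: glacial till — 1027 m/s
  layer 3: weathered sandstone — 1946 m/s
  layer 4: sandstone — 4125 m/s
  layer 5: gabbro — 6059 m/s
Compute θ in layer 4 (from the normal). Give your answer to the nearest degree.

35°

From the normal: θ₁ = 90° − 85.8° = 4.2°.
Snell's law across each interface conserves sin θ / V, so sin θ_4 = V_4·sin θ₁/V₁.
sin θ_4 = 4125 × sin 4.2° / 529 = 0.5711.
θ_4 = arcsin 0.5711 = 34.83°.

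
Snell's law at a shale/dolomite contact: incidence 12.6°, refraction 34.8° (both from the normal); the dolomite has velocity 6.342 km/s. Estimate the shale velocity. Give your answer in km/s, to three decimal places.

sin 12.6° = 0.2181; sin 34.8° = 0.5707.
V₁ = V₂·(sin θ₁/sin θ₂) = 6.342·(0.2181/0.5707) = 2.424 km/s.

2.424 km/s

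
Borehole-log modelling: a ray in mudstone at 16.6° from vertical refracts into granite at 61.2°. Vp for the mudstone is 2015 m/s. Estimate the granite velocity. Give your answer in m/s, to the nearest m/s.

6181 m/s

sin 16.6° = 0.2857; sin 61.2° = 0.8763.
V₂ = V₁·(sin θ₂/sin θ₁) = 2015·(0.8763/0.2857) = 6180.71 m/s.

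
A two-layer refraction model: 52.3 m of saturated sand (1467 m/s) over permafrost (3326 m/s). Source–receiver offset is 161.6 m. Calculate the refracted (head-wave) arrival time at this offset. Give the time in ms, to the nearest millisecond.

θ_c = arcsin(V₁/V₂) = arcsin(1467/3326) = 26.17°, cos θ_c = 0.8975.
Intercept time tᵢ = 2h cos θ_c / V₁ = 2·52.3·0.8975/1467 = 0.06399 s.
t = x/V₂ + tᵢ = 161.6/3326 + 0.06399 = 0.11258 s.

113 ms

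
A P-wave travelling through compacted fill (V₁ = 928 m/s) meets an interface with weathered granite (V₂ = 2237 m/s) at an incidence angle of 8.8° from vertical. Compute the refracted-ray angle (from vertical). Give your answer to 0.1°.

Snell's law: sin θ₂ = (V₂/V₁)·sin θ₁ = (2237/928)·sin 8.8° = 0.3688.
θ₂ = sin⁻¹(0.3688) = 21.64° (from vertical).

21.6°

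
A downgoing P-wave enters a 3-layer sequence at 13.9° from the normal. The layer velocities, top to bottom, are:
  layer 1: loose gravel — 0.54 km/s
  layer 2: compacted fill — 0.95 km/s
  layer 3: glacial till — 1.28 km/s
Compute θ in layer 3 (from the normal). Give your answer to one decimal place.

Ray parameter p = sin 13.9° / 0.54 = 4.4487e-01 s/km.
sin θ_3 = p·V_3 = 4.4487e-01 × 1.28 = 0.5694.
θ_3 = 34.71° from the vertical.

34.7°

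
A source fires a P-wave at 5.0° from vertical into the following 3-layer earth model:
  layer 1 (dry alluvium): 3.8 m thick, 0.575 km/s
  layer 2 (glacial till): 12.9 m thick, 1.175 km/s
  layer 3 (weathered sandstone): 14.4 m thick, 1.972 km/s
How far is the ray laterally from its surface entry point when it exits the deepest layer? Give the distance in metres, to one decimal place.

Ray parameter p = sin 5.0° / 0.575 km/s = 1.5158e-01 s/km.
Layer 1: θ = 5.00°; offset = 3.8·tan 5.00° = 0.332 m.
Layer 2: sin θ = p·1.175 = 0.1781 → θ = 10.26°; offset = 12.9·tan 10.26° = 2.335 m.
Layer 3: sin θ = p·1.972 = 0.2989 → θ = 17.39°; offset = 14.4·tan 17.39° = 4.510 m.
Summing the layer offsets gives 7.178 m.

7.2 m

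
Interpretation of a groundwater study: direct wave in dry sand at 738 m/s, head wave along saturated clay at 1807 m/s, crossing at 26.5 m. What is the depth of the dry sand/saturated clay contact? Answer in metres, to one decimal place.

8.6 m

h = (x_cross/2)·√((V₂−V₁)/(V₂+V₁)).
(V₂−V₁)/(V₂+V₁) = (1807−738)/(1807+738) = 0.4200; √ = 0.6481.
h = (26.5/2)·0.6481 = 8.59 m.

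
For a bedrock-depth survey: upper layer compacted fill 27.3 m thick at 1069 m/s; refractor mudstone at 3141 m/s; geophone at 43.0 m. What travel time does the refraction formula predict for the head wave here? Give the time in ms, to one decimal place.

61.7 ms

t = x/V₂ + 2h·√(V₂²−V₁²)/(V₁V₂).
√(V₂²−V₁²) = √(3141²−1069²) = 2953.5 m/s; delay term = 2·27.3·2953.5/(1069·3141) = 0.04803 s.
t = 43.0/3141 + 0.04803 = 0.06172 s.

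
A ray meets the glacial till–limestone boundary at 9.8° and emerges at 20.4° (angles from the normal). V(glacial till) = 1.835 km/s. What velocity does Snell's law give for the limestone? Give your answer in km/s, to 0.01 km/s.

sin 9.8° = 0.1702; sin 20.4° = 0.3486.
V₂ = V₁·(sin θ₂/sin θ₁) = 1.835·(0.3486/0.1702) = 3.76 km/s.

3.76 km/s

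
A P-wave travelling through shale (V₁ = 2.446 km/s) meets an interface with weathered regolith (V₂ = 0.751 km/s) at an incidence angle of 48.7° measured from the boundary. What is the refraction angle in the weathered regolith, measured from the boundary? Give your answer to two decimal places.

78.31°

Angle from the normal: 90° − 48.7° = 41.3°.
sin θ₁/V₁ = sin θ₂/V₂ ⇒ sin θ₂ = 0.751·sin 41.3°/2.446 = 0.751·0.6600/2.446 = 0.2026.
θ₂ = sin⁻¹(0.2026) = 11.69° (from vertical).
From the interface: 90° − 11.69° = 78.31°.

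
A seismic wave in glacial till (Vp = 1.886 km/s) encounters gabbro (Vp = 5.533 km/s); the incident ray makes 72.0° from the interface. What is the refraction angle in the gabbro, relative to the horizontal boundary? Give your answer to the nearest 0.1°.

Convert to the normal: θ₁ = 90° − 72.0° = 18.0°.
sin θ₁/V₁ = sin θ₂/V₂ ⇒ sin θ₂ = 5.533·sin 18.0°/1.886 = 5.533·0.3090/1.886 = 0.9066.
θ₂ = sin⁻¹(0.9066) = 65.04° (from vertical).
From the interface: 90° − 65.04° = 24.96°.

25.0°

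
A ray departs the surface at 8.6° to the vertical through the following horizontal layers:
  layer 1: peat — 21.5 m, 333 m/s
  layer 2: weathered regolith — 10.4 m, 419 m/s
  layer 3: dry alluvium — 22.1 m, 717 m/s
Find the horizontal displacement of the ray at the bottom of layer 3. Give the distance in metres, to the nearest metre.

13 m

Apply Snell's law at each interface; in layer i the horizontal offset is hᵢ·tan θᵢ.
Layer 1: θ = 8.60°; offset = 21.5·tan 8.60° = 3.252 m.
Layer 2: sin θ = 419·sin 8.6°/333 = 0.1882, θ = 10.85°; offset = 10.4·tan 10.85° = 1.992 m.
Layer 3: sin θ = 717·sin 8.6°/333 = 0.3220, θ = 18.78°; offset = 22.1·tan 18.78° = 7.516 m.
Total horizontal offset = 12.760 m.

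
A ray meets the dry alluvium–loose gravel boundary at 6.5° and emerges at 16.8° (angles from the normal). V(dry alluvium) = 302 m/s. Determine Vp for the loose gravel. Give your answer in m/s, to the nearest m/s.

sin 6.5° = 0.1132; sin 16.8° = 0.2890.
V₂ = V₁·(sin θ₂/sin θ₁) = 302·(0.2890/0.1132) = 771.07 m/s.

771 m/s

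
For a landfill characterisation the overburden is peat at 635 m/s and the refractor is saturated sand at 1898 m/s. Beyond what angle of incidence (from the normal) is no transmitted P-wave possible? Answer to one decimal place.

19.5°

At critical incidence the refracted ray runs along the interface (θ₂ = 90°), so sin θ_c = V₁/V₂.
θ_c = arcsin(635/1898) = arcsin 0.3346 = 19.55°.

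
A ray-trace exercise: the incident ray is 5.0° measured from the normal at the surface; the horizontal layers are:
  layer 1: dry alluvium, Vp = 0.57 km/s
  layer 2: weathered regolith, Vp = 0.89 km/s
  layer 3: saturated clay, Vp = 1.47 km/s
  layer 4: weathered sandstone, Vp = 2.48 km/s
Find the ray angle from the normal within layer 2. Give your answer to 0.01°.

7.82°

Ray parameter p = sin 5.0° / 0.57 = 1.5290e-01 s/km.
sin θ_2 = p·V_2 = 1.5290e-01 × 0.89 = 0.1361.
θ_2 = 7.82° from the vertical.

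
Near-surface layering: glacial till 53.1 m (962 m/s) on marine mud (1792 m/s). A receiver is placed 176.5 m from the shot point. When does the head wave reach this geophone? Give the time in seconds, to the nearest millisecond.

0.192 s

t = x/V₂ + 2h·√(V₂²−V₁²)/(V₁V₂).
√(V₂²−V₁²) = √(1792²−962²) = 1511.9 m/s; delay term = 2·53.1·1511.9/(962·1792) = 0.09314 s.
t = 176.5/1792 + 0.09314 = 0.19163 s.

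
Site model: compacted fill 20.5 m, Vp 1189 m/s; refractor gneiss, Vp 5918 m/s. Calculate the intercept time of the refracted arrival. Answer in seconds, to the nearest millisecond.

0.034 s

tᵢ = 2h·√(V₂²−V₁²)/(V₁V₂).
√(V₂²−V₁²) = √(5918²−1189²) = 5797.3 m/s.
tᵢ = 2·20.5·5797.3/(1189·5918) = 0.03378 s.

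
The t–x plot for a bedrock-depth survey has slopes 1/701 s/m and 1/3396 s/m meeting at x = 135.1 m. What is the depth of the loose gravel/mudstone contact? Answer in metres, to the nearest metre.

h = (x_cross/2)·√((V₂−V₁)/(V₂+V₁)).
(V₂−V₁)/(V₂+V₁) = (3396−701)/(3396+701) = 0.6578; √ = 0.8110.
h = (135.1/2)·0.8110 = 54.79 m.

55 m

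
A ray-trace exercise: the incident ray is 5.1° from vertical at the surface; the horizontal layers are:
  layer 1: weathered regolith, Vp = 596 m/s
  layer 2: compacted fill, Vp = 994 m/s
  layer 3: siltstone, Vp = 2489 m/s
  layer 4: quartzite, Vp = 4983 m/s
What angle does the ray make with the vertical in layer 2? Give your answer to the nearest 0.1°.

8.5°

Snell's law across each interface conserves sin θ / V, so sin θ_2 = V_2·sin θ₁/V₁.
sin θ_2 = 994 × sin 5.1° / 596 = 0.1483.
θ_2 = arcsin 0.1483 = 8.53°.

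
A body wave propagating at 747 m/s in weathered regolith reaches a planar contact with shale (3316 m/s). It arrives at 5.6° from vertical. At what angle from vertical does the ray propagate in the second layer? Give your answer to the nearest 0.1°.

sin θ₁/V₁ = sin θ₂/V₂ ⇒ sin θ₂ = 3316·sin 5.6°/747 = 3316·0.0976/747 = 0.4332.
θ₂ = sin⁻¹(0.4332) = 25.67° (from vertical).

25.7°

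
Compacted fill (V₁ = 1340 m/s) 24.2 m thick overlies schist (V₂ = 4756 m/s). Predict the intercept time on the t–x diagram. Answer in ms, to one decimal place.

34.7 ms

tᵢ = 2h·√(V₂²−V₁²)/(V₁V₂).
√(V₂²−V₁²) = √(4756²−1340²) = 4563.3 m/s.
tᵢ = 2·24.2·4563.3/(1340·4756) = 0.03466 s.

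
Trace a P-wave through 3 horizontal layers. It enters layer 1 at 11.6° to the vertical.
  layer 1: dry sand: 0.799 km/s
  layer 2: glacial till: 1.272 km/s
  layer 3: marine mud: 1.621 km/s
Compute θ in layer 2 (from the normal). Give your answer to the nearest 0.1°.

18.7°

Snell's law across each interface conserves sin θ / V, so sin θ_2 = V_2·sin θ₁/V₁.
sin θ_2 = 1.272 × sin 11.6° / 0.799 = 0.3201.
θ_2 = arcsin 0.3201 = 18.67°.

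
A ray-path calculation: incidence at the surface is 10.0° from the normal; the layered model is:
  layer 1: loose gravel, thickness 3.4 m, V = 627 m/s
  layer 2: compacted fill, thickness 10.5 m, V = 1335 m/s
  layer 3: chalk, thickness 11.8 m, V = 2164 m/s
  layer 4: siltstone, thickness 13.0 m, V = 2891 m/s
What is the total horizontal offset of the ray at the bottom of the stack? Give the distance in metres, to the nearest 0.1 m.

p = sin θ₁/V₁ = sin 10.0°/627 = 2.7695e-04 s/m is conserved through the stack.
Layer 1: θ = 10.00°; offset = 3.4·tan 10.00° = 0.600 m.
Layer 2: sin θ = p·1335 = 0.3697 → θ = 21.70°; offset = 10.5·tan 21.70° = 4.178 m.
Layer 3: sin θ = p·2164 = 0.5993 → θ = 36.82°; offset = 11.8·tan 36.82° = 8.834 m.
Layer 4: sin θ = p·2891 = 0.8007 → θ = 53.19°; offset = 13.0·tan 53.19° = 17.373 m.
Σ offsets = 30.986 m.

31.0 m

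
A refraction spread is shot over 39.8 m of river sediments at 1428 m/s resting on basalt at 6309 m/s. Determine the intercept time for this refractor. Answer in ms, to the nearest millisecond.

54 ms

tᵢ = 2h·√(V₂²−V₁²)/(V₁V₂).
√(V₂²−V₁²) = √(6309²−1428²) = 6145.3 m/s.
tᵢ = 2·39.8·6145.3/(1428·6309) = 0.05430 s.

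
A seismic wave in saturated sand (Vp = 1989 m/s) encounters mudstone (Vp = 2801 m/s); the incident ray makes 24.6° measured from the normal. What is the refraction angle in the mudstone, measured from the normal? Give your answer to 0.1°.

35.9°

Snell's law: sin θ₂ = (V₂/V₁)·sin θ₁ = (2801/1989)·sin 24.6° = 0.5862.
θ₂ = sin⁻¹(0.5862) = 35.89° (from vertical).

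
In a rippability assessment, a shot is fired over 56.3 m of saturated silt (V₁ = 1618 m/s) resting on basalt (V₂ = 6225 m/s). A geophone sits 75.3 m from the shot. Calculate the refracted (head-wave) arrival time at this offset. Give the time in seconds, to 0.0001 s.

t = x/V₂ + 2h·√(V₂²−V₁²)/(V₁V₂).
√(V₂²−V₁²) = √(6225²−1618²) = 6011.0 m/s; delay term = 2·56.3·6011.0/(1618·6225) = 0.06720 s.
t = 75.3/6225 + 0.06720 = 0.07930 s.

0.0793 s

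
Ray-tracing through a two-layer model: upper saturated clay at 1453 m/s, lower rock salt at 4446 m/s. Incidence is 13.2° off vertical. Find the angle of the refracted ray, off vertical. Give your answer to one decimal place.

sin θ₁/V₁ = sin θ₂/V₂ ⇒ sin θ₂ = 4446·sin 13.2°/1453 = 4446·0.2284/1453 = 0.6987.
θ₂ = arcsin 0.6987 = 44.32° from the normal.

44.3°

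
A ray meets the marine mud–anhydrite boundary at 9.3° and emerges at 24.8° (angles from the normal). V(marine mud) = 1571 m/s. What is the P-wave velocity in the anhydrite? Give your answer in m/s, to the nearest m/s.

4078 m/s

Snell's law: sin 9.3°/V₁ = sin 24.8°/V₂.
V₂ = V₁·sin 24.8°/sin 9.3° = 1571 × 2.5956 = 4077.62 m/s.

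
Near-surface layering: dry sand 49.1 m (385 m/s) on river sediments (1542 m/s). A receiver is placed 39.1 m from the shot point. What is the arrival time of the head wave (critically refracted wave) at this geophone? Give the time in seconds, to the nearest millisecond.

0.272 s

θ_c = arcsin(V₁/V₂) = arcsin(385/1542) = 14.46°, cos θ_c = 0.9683.
Intercept time tᵢ = 2h cos θ_c / V₁ = 2·49.1·0.9683/385 = 0.24699 s.
t = x/V₂ + tᵢ = 39.1/1542 + 0.24699 = 0.27234 s.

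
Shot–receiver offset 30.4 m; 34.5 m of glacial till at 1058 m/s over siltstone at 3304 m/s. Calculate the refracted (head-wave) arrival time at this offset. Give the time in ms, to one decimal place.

θ_c = arcsin(V₁/V₂) = arcsin(1058/3304) = 18.68°, cos θ_c = 0.9473.
Intercept time tᵢ = 2h cos θ_c / V₁ = 2·34.5·0.9473/1058 = 0.06178 s.
t = x/V₂ + tᵢ = 30.4/3304 + 0.06178 = 0.07098 s.

71.0 ms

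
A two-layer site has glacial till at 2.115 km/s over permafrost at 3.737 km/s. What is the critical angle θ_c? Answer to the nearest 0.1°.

At critical incidence the refracted ray runs along the interface (θ₂ = 90°), so sin θ_c = V₁/V₂.
θ_c = arcsin(2.115/3.737) = arcsin 0.5660 = 34.47°.

34.5°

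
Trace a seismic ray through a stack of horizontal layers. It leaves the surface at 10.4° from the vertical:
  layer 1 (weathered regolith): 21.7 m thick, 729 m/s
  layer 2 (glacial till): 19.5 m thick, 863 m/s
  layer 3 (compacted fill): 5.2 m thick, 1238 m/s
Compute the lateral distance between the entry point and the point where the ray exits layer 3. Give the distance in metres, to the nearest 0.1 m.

9.9 m

Apply Snell's law at each interface; in layer i the horizontal offset is hᵢ·tan θᵢ.
Layer 1: θ = 10.40°; offset = 21.7·tan 10.40° = 3.983 m.
Layer 2: sin θ = 863·sin 10.4°/729 = 0.2137, θ = 12.34°; offset = 19.5·tan 12.34° = 4.266 m.
Layer 3: sin θ = 1238·sin 10.4°/729 = 0.3066, θ = 17.85°; offset = 5.2·tan 17.85° = 1.675 m.
Σ offsets = 9.923 m.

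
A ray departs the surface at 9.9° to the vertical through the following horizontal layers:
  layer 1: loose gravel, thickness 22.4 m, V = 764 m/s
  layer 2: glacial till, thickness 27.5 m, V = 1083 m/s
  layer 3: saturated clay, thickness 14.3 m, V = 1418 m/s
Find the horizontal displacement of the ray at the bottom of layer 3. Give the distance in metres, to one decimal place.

Apply Snell's law at each interface; in layer i the horizontal offset is hᵢ·tan θᵢ.
Layer 1: θ = 9.90°; offset = 22.4·tan 9.90° = 3.909 m.
Layer 2: sin θ = 1083·sin 9.9°/764 = 0.2437, θ = 14.11°; offset = 27.5·tan 14.11° = 6.911 m.
Layer 3: sin θ = 1418·sin 9.9°/764 = 0.3191, θ = 18.61°; offset = 14.3·tan 18.61° = 4.815 m.
Total horizontal offset = 15.635 m.

15.6 m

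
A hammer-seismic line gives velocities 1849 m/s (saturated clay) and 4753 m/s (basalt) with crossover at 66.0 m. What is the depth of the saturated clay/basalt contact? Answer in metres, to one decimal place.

21.9 m

h = (x_cross/2)·√((V₂−V₁)/(V₂+V₁)).
(V₂−V₁)/(V₂+V₁) = (4753−1849)/(4753+1849) = 0.4399; √ = 0.6632.
h = (66.0/2)·0.6632 = 21.89 m.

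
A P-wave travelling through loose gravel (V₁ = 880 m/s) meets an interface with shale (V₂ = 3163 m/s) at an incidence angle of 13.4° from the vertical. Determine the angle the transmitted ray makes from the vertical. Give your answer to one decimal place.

56.4°

sin θ₁/V₁ = sin θ₂/V₂ ⇒ sin θ₂ = 3163·sin 13.4°/880 = 3163·0.2317/880 = 0.8330.
θ₂ = arcsin 0.8330 = 56.41° from the normal.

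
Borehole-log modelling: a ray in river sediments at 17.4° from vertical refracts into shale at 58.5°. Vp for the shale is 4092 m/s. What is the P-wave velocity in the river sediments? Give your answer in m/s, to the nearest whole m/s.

1435 m/s

Snell's law: sin 17.4°/V₁ = sin 58.5°/V₂.
V₁ = V₂·sin 17.4°/sin 58.5° = 4092 × 0.3507 = 1435.16 m/s.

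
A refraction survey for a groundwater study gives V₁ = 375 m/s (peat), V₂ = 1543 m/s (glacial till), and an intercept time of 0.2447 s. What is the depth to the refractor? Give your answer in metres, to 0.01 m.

θ_c = arcsin(375/1543) = 14.07°; cos θ_c = 0.9700.
tᵢ = 2h cos θ_c/V₁ ⇒ h = tᵢ·V₁/(2 cos θ_c) = 0.2447·375/(2·0.9700) = 47.30 m.

47.30 m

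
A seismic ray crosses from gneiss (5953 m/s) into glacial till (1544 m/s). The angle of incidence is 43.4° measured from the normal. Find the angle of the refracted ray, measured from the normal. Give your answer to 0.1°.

10.3°

Snell's law: sin θ₂ = (V₂/V₁)·sin θ₁ = (1544/5953)·sin 43.4° = 0.1782.
θ₂ = arcsin 0.1782 = 10.27° from the normal.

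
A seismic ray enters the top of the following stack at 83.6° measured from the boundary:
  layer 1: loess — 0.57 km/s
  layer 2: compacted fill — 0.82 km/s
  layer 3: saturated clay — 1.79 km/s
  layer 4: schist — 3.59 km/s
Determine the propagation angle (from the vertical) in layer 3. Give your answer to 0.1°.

20.5°

From the normal: θ₁ = 90° − 83.6° = 6.4°.
Ray parameter p = sin 6.4° / 0.57 = 1.9556e-01 s/km.
sin θ_3 = p·V_3 = 1.9556e-01 × 1.79 = 0.3501.
θ_3 = 20.49° from the vertical.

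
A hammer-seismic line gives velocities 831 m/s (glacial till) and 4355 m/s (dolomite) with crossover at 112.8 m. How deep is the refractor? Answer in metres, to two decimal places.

46.49 m

x_cross = 2h·√((V₂+V₁)/(V₂−V₁)) → h = x_cross / (2·√((V₂+V₁)/(V₂−V₁))).
√((V₂+V₁)/(V₂−V₁)) = √((4355+831)/(4355−831)) = 1.2131.
h = 112.8 / (2·1.2131) = 46.49 m.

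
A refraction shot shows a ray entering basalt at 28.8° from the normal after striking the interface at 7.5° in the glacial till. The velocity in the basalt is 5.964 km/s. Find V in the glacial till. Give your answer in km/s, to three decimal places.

1.616 km/s

Snell's law: sin 7.5°/V₁ = sin 28.8°/V₂.
V₁ = V₂·sin 7.5°/sin 28.8° = 5.964 × 0.2709 = 1.616 km/s.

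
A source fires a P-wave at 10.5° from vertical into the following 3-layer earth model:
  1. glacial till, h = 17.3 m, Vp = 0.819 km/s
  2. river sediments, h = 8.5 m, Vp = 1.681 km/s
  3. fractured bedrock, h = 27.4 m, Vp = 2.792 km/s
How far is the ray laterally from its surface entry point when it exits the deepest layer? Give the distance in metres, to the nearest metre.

28 m

p = sin θ₁/V₁ = sin 10.5°/0.819 = 2.2251e-01 s/km is conserved through the stack.
Layer 1: θ = 10.50°; offset = 17.3·tan 10.50° = 3.206 m.
Layer 2: sin θ = p·1.681 = 0.3740 → θ = 21.96°; offset = 8.5·tan 21.96° = 3.428 m.
Layer 3: sin θ = p·2.792 = 0.6212 → θ = 38.41°; offset = 27.4·tan 38.41° = 21.723 m.
Total horizontal offset = 28.357 m.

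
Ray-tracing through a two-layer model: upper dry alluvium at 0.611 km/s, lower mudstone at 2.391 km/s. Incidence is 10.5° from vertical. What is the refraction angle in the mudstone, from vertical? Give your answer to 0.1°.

45.5°

Snell's law: sin θ₂ = (V₂/V₁)·sin θ₁ = (2.391/0.611)·sin 10.5° = 0.7131.
θ₂ = sin⁻¹(0.7131) = 45.49° (from vertical).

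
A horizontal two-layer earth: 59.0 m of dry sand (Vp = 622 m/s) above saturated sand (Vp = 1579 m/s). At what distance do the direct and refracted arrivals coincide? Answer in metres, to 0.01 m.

178.95 m

θ_c = arcsin(622/1579) = 23.20°, so cos θ_c = 0.9191 and tᵢ = 2h cos θ_c/V₁ = 0.1744 s.
At crossover x/V₁ = x/V₂ + tᵢ ⇒ x = tᵢ/(1/V₁ − 1/V₂) = 0.17437/(1.6077e-03 − 6.3331e-04) = 178.95 m.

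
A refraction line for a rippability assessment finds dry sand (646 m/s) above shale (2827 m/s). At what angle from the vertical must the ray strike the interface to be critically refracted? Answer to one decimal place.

At critical incidence the refracted ray runs along the interface (θ₂ = 90°), so sin θ_c = V₁/V₂.
θ_c = arcsin(646/2827) = arcsin 0.2285 = 13.21°.

13.2°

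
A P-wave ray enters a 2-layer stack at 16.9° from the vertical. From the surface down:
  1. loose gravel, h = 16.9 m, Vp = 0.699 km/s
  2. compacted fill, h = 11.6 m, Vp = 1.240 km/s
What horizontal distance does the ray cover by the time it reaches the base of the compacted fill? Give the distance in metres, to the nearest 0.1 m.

12.1 m

Ray parameter p = sin 16.9° / 0.699 km/s = 4.1588e-01 s/km.
Layer 1: θ = 16.90°; offset = 16.9·tan 16.90° = 5.135 m.
Layer 2: sin θ = p·1.240 = 0.5157 → θ = 31.04°; offset = 11.6·tan 31.04° = 6.982 m.
Σ offsets = 12.117 m.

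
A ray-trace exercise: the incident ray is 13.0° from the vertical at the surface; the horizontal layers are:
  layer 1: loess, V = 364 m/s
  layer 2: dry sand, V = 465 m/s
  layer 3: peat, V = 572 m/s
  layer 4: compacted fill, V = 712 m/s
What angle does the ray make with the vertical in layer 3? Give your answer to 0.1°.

Ray parameter p = sin 13.0° / 364 = 6.1800e-04 s/m.
sin θ_3 = p·V_3 = 6.1800e-04 × 572 = 0.3535.
θ_3 = arcsin 0.3535 = 20.70°.

20.7°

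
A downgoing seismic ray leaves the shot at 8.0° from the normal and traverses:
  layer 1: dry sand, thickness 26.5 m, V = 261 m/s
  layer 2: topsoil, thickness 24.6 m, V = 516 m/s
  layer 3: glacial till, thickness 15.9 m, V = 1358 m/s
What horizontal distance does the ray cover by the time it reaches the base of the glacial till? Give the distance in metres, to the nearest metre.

Ray parameter p = sin 8.0° / 261 m/s = 5.3323e-04 s/m.
Layer 1: θ = 8.00°; offset = 26.5·tan 8.00° = 3.724 m.
Layer 2: sin θ = p·516 = 0.2751 → θ = 15.97°; offset = 24.6·tan 15.97° = 7.040 m.
Layer 3: sin θ = p·1358 = 0.7241 → θ = 46.40°; offset = 15.9·tan 46.40° = 16.694 m.
Total horizontal offset = 27.459 m.

27 m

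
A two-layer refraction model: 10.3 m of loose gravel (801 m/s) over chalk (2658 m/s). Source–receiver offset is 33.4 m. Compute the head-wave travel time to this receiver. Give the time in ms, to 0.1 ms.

θ_c = arcsin(V₁/V₂) = arcsin(801/2658) = 17.54°, cos θ_c = 0.9535.
Intercept time tᵢ = 2h cos θ_c / V₁ = 2·10.3·0.9535/801 = 0.02452 s.
t = x/V₂ + tᵢ = 33.4/2658 + 0.02452 = 0.03709 s.

37.1 ms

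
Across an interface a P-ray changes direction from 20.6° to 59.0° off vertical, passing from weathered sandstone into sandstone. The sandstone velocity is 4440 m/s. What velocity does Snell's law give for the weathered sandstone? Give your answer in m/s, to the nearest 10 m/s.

1820 m/s

sin 20.6° = 0.3518; sin 59.0° = 0.8572.
V₁ = V₂·(sin θ₁/sin θ₂) = 4440·(0.3518/0.8572) = 1822.49 m/s.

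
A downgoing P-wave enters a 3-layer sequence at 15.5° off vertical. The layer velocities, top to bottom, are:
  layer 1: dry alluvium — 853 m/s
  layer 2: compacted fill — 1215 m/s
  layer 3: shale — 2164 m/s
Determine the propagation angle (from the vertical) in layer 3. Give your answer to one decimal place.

42.7°

Ray parameter p = sin 15.5° / 853 = 3.1329e-04 s/m.
sin θ_3 = p·V_3 = 3.1329e-04 × 2164 = 0.6780.
θ_3 = 42.68° from the vertical.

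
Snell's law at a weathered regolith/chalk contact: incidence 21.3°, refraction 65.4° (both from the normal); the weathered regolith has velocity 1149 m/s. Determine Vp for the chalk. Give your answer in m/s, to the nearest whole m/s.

Snell's law: sin 21.3°/V₁ = sin 65.4°/V₂.
V₂ = V₁·sin 65.4°/sin 21.3° = 1149 × 2.5031 = 2876.00 m/s.

2876 m/s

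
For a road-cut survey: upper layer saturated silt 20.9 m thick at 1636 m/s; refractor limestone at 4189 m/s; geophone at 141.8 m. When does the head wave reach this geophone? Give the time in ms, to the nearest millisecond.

57 ms

t = x/V₂ + 2h·√(V₂²−V₁²)/(V₁V₂).
√(V₂²−V₁²) = √(4189²−1636²) = 3856.3 m/s; delay term = 2·20.9·3856.3/(1636·4189) = 0.02352 s.
t = 141.8/4189 + 0.02352 = 0.05737 s.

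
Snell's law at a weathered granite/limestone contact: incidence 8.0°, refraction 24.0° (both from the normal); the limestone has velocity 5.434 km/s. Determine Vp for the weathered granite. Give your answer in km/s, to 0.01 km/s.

sin 8.0° = 0.1392; sin 24.0° = 0.4067.
V₁ = V₂·(sin θ₁/sin θ₂) = 5.434·(0.1392/0.4067) = 1.86 km/s.

1.86 km/s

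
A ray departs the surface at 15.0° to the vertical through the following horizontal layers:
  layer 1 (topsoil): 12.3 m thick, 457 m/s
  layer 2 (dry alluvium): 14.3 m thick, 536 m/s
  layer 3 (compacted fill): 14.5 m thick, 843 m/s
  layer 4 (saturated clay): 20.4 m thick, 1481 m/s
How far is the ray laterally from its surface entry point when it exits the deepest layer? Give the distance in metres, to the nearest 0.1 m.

47.2 m

p = sin θ₁/V₁ = sin 15.0°/457 = 5.6634e-04 s/m is conserved through the stack.
Layer 1: θ = 15.00°; offset = 12.3·tan 15.00° = 3.296 m.
Layer 2: sin θ = p·536 = 0.3036 → θ = 17.67°; offset = 14.3·tan 17.67° = 4.556 m.
Layer 3: sin θ = p·843 = 0.4774 → θ = 28.52°; offset = 14.5·tan 28.52° = 7.879 m.
Layer 4: sin θ = p·1481 = 0.8388 → θ = 57.01°; offset = 20.4·tan 57.01° = 31.424 m.
Σ offsets = 47.154 m.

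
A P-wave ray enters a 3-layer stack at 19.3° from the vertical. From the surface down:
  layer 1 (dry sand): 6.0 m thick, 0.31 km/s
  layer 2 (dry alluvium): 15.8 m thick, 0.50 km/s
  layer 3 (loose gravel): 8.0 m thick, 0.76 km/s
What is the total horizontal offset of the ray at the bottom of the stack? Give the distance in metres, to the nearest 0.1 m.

23.1 m

p = sin θ₁/V₁ = sin 19.3°/0.31 = 1.0662e+00 s/km is conserved through the stack.
Layer 1: θ = 19.30°; offset = 6.0·tan 19.30° = 2.101 m.
Layer 2: sin θ = p·0.50 = 0.5331 → θ = 32.21°; offset = 15.8·tan 32.21° = 9.955 m.
Layer 3: sin θ = p·0.76 = 0.8103 → θ = 54.12°; offset = 8.0·tan 54.12° = 11.062 m.
Σ offsets = 23.118 m.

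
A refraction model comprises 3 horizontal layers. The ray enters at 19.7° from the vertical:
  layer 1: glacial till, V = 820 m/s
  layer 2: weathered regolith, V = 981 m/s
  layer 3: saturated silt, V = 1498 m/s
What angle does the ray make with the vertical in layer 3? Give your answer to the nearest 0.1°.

Snell's law across each interface conserves sin θ / V, so sin θ_3 = V_3·sin θ₁/V₁.
sin θ_3 = 1498 × sin 19.7° / 820 = 0.6158.
θ_3 = 38.01° from the vertical.

38.0°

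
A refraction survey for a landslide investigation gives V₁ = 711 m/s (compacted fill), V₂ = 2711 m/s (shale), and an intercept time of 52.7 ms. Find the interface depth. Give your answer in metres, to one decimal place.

h = tᵢ·V₁·V₂ / (2·√(V₂²−V₁²)).
√(V₂²−V₁²) = √(2711² − 711²) = 2616.1 m/s.
h = 0.0527 s × 711 × 2711 / (2 × 2616.1) = 19.41 m.

19.4 m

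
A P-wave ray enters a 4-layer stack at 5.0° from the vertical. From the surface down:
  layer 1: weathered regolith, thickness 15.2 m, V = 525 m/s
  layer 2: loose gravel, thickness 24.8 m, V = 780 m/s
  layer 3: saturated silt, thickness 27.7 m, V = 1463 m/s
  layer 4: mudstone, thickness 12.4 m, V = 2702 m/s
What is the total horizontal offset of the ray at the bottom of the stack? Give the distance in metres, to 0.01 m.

17.73 m

Apply Snell's law at each interface; in layer i the horizontal offset is hᵢ·tan θᵢ.
Layer 1: θ = 5.00°; offset = 15.2·tan 5.00° = 1.3298 m.
Layer 2: sin θ = 780·sin 5.0°/525 = 0.1295, θ = 7.44°; offset = 24.8·tan 7.44° = 3.2386 m.
Layer 3: sin θ = 1463·sin 5.0°/525 = 0.2429, θ = 14.06°; offset = 27.7·tan 14.06° = 6.9353 m.
Layer 4: sin θ = 2702·sin 5.0°/525 = 0.4486, θ = 26.65°; offset = 12.4·tan 26.65° = 6.2234 m.
Σ offsets = 17.7271 m.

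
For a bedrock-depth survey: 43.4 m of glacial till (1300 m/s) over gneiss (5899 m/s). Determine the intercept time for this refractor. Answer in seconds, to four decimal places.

tᵢ = 2h·√(V₂²−V₁²)/(V₁V₂).
√(V₂²−V₁²) = √(5899²−1300²) = 5754.0 m/s.
tᵢ = 2·43.4·5754.0/(1300·5899) = 0.06513 s.

0.0651 s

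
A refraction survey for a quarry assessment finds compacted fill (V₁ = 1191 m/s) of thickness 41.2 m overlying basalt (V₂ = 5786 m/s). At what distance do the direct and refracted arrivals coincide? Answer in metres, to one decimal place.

x_cross = 2h·√((V₂+V₁)/(V₂−V₁)).
(V₂+V₁)/(V₂−V₁) = (5786+1191)/(5786−1191) = 1.5184; √ = 1.2322.
x_cross = 2·41.2·1.2322 = 101.54 m.

101.5 m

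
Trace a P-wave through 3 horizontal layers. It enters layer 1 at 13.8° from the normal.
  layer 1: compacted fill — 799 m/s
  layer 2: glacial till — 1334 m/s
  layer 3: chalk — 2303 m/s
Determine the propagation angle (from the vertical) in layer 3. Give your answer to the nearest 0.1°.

43.4°

Ray parameter p = sin 13.8° / 799 = 2.9854e-04 s/m.
sin θ_3 = p·V_3 = 2.9854e-04 × 2303 = 0.6875.
θ_3 = arcsin 0.6875 = 43.44°.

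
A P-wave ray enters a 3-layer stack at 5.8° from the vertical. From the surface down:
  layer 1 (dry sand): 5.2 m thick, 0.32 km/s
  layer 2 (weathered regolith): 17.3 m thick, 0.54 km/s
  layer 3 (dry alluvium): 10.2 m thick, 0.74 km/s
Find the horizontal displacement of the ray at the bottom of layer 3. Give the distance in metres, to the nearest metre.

6 m

Apply Snell's law at each interface; in layer i the horizontal offset is hᵢ·tan θᵢ.
Layer 1: θ = 5.80°; offset = 5.2·tan 5.80° = 0.528 m.
Layer 2: sin θ = 0.54·sin 5.8°/0.32 = 0.1705, θ = 9.82°; offset = 17.3·tan 9.82° = 2.994 m.
Layer 3: sin θ = 0.74·sin 5.8°/0.32 = 0.2337, θ = 13.51°; offset = 10.2·tan 13.51° = 2.452 m.
Total horizontal offset = 5.974 m.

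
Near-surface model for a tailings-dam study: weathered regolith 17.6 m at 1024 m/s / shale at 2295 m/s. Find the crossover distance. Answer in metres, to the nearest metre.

57 m

θ_c = arcsin(1024/2295) = 26.50°, so cos θ_c = 0.8949 and tᵢ = 2h cos θ_c/V₁ = 0.0308 s.
At crossover x/V₁ = x/V₂ + tᵢ ⇒ x = tᵢ/(1/V₁ − 1/V₂) = 0.03076/(9.7656e-04 − 4.3573e-04) = 56.88 m.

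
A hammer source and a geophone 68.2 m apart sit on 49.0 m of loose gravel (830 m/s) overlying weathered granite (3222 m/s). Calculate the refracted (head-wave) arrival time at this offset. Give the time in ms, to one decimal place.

θ_c = arcsin(V₁/V₂) = arcsin(830/3222) = 14.93°, cos θ_c = 0.9663.
Intercept time tᵢ = 2h cos θ_c / V₁ = 2·49.0·0.9663/830 = 0.11409 s.
t = x/V₂ + tᵢ = 68.2/3222 + 0.11409 = 0.13525 s.

135.3 ms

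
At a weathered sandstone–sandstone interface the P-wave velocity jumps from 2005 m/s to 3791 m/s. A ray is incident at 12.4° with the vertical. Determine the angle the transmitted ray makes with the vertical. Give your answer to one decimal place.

24.0°

Snell's law: sin θ₂ = (V₂/V₁)·sin θ₁ = (3791/2005)·sin 12.4° = 0.4060.
θ₂ = arcsin 0.4060 = 23.95° from the normal.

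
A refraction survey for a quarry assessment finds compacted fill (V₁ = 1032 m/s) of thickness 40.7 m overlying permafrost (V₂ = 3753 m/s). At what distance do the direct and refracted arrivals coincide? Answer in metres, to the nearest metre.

108 m

θ_c = arcsin(1032/3753) = 15.96°, so cos θ_c = 0.9614 and tᵢ = 2h cos θ_c/V₁ = 0.0758 s.
At crossover x/V₁ = x/V₂ + tᵢ ⇒ x = tᵢ/(1/V₁ − 1/V₂) = 0.07584/(9.6899e-04 − 2.6645e-04) = 107.94 m.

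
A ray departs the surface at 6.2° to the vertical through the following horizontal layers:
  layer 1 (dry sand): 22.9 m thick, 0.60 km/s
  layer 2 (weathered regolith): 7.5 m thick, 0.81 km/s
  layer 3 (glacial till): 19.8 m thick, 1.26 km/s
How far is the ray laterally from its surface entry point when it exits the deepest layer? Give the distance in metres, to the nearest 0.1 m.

Apply Snell's law at each interface; in layer i the horizontal offset is hᵢ·tan θᵢ.
Layer 1: θ = 6.20°; offset = 22.9·tan 6.20° = 2.488 m.
Layer 2: sin θ = 0.81·sin 6.2°/0.60 = 0.1458, θ = 8.38°; offset = 7.5·tan 8.38° = 1.105 m.
Layer 3: sin θ = 1.26·sin 6.2°/0.60 = 0.2268, θ = 13.11°; offset = 19.8·tan 13.11° = 4.611 m.
Σ offsets = 8.204 m.

8.2 m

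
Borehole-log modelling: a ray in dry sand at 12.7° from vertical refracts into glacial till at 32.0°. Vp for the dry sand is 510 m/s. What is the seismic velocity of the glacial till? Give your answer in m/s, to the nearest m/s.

1229 m/s

sin 12.7° = 0.2198; sin 32.0° = 0.5299.
V₂ = V₁·(sin θ₂/sin θ₁) = 510·(0.5299/0.2198) = 1229.31 m/s.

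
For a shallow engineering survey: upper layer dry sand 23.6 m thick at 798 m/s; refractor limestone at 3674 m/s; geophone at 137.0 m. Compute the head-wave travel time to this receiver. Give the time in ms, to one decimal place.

t = x/V₂ + 2h·√(V₂²−V₁²)/(V₁V₂).
√(V₂²−V₁²) = √(3674²−798²) = 3586.3 m/s; delay term = 2·23.6·3586.3/(798·3674) = 0.05774 s.
t = 137.0/3674 + 0.05774 = 0.09502 s.

95.0 ms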